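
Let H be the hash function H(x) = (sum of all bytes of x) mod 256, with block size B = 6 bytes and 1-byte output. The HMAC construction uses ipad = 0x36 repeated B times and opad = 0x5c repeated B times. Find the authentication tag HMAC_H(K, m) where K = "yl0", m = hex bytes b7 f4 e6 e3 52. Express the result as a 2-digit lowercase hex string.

ec

Key "yl0" = 79 6c 30 is 3 bytes ≤ B = 6; zero-pad to 6 bytes: K' = 79 6c 30 00 00 00.
K' ⊕ ipad = 4f 5a 06 36 36 36.  K' ⊕ opad = 25 30 6c 5c 5c 5c.
Inner input = (K'⊕ipad) ∥ m = 4f 5a 06 36 36 36 ∥ b7 f4 e6 e3 52.
Inner hash: sum = 79+90+6+54+54+54+183+244+230+227+82 = 1303; mod 256 = 23 → 17.
Outer input = (K'⊕opad) ∥ inner = 25 30 6c 5c 5c 5c ∥ 17.
Outer hash (tag): sum = 37+48+108+92+92+92+23 = 492; mod 256 = 236 → ec.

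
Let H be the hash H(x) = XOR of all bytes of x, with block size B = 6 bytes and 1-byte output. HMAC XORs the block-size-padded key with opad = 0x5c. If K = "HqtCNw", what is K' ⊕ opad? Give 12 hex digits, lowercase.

Key "HqtCNw" = 48 71 74 43 4e 77 is exactly B = 6 bytes: K' = 48 71 74 43 4e 77.
XOR each byte with 0x5c: 48⊕5c=14, 71⊕5c=2d, 74⊕5c=28, 43⊕5c=1f, 4e⊕5c=12, 77⊕5c=2b.

142d281f122b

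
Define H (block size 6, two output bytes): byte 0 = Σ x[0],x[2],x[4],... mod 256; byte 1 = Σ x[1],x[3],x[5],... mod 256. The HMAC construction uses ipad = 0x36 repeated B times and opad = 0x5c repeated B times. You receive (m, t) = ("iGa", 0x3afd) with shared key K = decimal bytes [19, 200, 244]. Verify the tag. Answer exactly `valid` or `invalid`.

valid

Key decimal bytes [19, 200, 244] = 13 c8 f4 is 3 bytes ≤ B = 6; zero-pad to 6 bytes: K' = 13 c8 f4 00 00 00.
K' ⊕ ipad = 25 fe c2 36 36 36; K' ⊕ opad = 4f 94 a8 5c 5c 5c.
Inner hash: even-index sum = 487 mod 256 = 231; odd-index sum = 433 mod 256 = 177 → e7 b1.
Outer hash (recomputed tag): even-index sum = 570 mod 256 = 58; odd-index sum = 509 mod 256 = 253 → 3a fd.
Recomputed tag = 3afd; claimed = 3afd → match.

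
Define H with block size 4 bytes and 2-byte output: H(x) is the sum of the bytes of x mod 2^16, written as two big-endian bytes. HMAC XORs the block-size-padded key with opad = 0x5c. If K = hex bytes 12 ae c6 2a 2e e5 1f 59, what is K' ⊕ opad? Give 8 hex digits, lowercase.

5f675c5c

Key hex bytes 12 ae c6 2a 2e e5 1f 59 is 8 bytes > B = 4, so hash it first: H(key) = 03 3b, then zero-pad to 4 bytes: K' = 03 3b 00 00.
XOR each byte with 0x5c: 03⊕5c=5f, 3b⊕5c=67, 00⊕5c=5c, 00⊕5c=5c.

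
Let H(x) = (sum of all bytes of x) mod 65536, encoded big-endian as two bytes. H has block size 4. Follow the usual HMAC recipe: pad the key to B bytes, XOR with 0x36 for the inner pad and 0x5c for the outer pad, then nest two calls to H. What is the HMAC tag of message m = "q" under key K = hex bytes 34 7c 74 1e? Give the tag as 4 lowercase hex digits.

011a

Key hex bytes 34 7c 74 1e is exactly B = 4 bytes: K' = 34 7c 74 1e.
K' ⊕ ipad = 02 4a 42 28.  K' ⊕ opad = 68 20 28 42.
Inner input = (K'⊕ipad) ∥ m = 02 4a 42 28 ∥ 71.
Inner hash: sum = 2+74+66+40+113 = 295 → 01 27.
Outer input = (K'⊕opad) ∥ inner = 68 20 28 42 ∥ 01 27.
Outer hash (tag): sum = 104+32+40+66+1+39 = 282 → 01 1a.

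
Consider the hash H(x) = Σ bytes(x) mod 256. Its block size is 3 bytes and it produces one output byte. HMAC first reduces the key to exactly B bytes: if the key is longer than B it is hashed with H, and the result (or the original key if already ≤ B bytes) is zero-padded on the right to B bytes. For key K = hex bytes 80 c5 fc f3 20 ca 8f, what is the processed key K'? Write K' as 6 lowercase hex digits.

ad0000

|K| = 7 > B = 3, so first hash the key.
H(K): sum = 128+197+252+243+32+202+143 = 1197; mod 256 = 173 → ad.
Zero-pad H(K) = ad to 3 bytes: K' = ad 00 00.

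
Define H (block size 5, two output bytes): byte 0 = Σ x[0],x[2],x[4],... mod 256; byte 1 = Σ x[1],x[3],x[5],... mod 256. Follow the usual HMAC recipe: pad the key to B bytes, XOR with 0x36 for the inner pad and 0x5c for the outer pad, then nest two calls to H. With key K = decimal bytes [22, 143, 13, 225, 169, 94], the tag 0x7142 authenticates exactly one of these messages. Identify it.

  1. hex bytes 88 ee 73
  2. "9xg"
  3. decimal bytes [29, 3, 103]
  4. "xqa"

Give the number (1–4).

Key decimal bytes [22, 143, 13, 225, 169, 94] = 16 8f 0d e1 a9 5e is 6 bytes > B = 5, so hash it first: H(key) = cc ce, then zero-pad to 5 bytes: K' = cc ce 00 00 00.
K' ⊕ ipad = fa f8 36 36 36; K' ⊕ opad = 90 92 5c 5c 5c.
m1: inner = H(fa f8 36 36 36 88 ee 73) = 54 29; tag = H(90 92 5c 5c 5c 54 29) = 7142 ← matches
m2: inner = H(fa f8 36 36 36 39 78 67) = de ce; tag = H(90 92 5c 5c 5c de ce) = 16cc
m3: inner = H(fa f8 36 36 36 1d 03 67) = 69 b2; tag = H(90 92 5c 5c 5c 69 b2) = fa57
m4: inner = H(fa f8 36 36 36 78 71 61) = d7 07; tag = H(90 92 5c 5c 5c d7 07) = 4fc5

1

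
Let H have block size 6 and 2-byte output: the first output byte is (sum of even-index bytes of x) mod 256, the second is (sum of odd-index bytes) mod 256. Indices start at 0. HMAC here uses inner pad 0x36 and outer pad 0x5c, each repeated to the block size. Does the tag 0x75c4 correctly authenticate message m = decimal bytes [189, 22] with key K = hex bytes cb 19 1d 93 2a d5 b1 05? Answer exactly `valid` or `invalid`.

Key hex bytes cb 19 1d 93 2a d5 b1 05 is 8 bytes > B = 6, so hash it first: H(key) = c3 86, then zero-pad to 6 bytes: K' = c3 86 00 00 00 00.
K' ⊕ ipad = f5 b0 36 36 36 36; K' ⊕ opad = 9f da 5c 5c 5c 5c.
Inner hash: even-index sum = 542 mod 256 = 30; odd-index sum = 306 mod 256 = 50 → 1e 32.
Outer hash (recomputed tag): even-index sum = 373 mod 256 = 117; odd-index sum = 452 mod 256 = 196 → 75 c4.
Recomputed tag = 75c4; claimed = 75c4 → match.

valid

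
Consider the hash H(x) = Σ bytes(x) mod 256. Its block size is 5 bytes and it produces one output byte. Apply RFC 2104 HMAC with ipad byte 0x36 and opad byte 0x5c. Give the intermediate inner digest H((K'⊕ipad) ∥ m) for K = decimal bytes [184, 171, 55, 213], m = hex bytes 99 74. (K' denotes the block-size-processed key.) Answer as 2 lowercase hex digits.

Key decimal bytes [184, 171, 55, 213] = b8 ab 37 d5 is 4 bytes ≤ B = 5; zero-pad to 5 bytes: K' = b8 ab 37 d5 00.
K' ⊕ ipad = 8e 9d 01 e3 36.
Inner input = 8e 9d 01 e3 36 ∥ 99 74.
Inner hash: sum = 142+157+1+227+54+153+116 = 850; mod 256 = 82 → 52.

52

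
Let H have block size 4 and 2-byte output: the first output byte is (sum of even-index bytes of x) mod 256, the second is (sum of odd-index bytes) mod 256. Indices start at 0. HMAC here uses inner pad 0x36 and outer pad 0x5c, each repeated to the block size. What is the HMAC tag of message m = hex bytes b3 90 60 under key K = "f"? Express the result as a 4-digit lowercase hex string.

2fb4

Key "f" = 66 is 1 byte ≤ B = 4; zero-pad to 4 bytes: K' = 66 00 00 00.
K' ⊕ ipad = 50 36 36 36.  K' ⊕ opad = 3a 5c 5c 5c.
Inner input = (K'⊕ipad) ∥ m = 50 36 36 36 ∥ b3 90 60.
Inner hash: even-index sum = 409 mod 256 = 153; odd-index sum = 252 mod 256 = 252 → 99 fc.
Outer input = (K'⊕opad) ∥ inner = 3a 5c 5c 5c ∥ 99 fc.
Outer hash (tag): even-index sum = 303 mod 256 = 47; odd-index sum = 436 mod 256 = 180 → 2f b4.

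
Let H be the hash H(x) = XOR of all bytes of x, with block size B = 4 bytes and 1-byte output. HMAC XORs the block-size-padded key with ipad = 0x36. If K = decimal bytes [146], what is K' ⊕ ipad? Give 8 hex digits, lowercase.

a4363636

Key decimal bytes [146] = 92 is 1 byte ≤ B = 4; zero-pad to 4 bytes: K' = 92 00 00 00.
XOR each byte with 0x36: 92⊕36=a4, 00⊕36=36, 00⊕36=36, 00⊕36=36.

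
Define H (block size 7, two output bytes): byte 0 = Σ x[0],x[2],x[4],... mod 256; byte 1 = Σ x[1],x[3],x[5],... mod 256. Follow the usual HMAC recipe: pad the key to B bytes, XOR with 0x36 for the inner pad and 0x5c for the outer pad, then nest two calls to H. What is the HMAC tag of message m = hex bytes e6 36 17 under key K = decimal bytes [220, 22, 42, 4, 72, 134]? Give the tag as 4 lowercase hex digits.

Key decimal bytes [220, 22, 42, 4, 72, 134] = dc 16 2a 04 48 86 is 6 bytes ≤ B = 7; zero-pad to 7 bytes: K' = dc 16 2a 04 48 86 00.
K' ⊕ ipad = ea 20 1c 32 7e b0 36.  K' ⊕ opad = 80 4a 76 58 14 da 5c.
Inner input = (K'⊕ipad) ∥ m = ea 20 1c 32 7e b0 36 ∥ e6 36 17.
Inner hash: even-index sum = 496 mod 256 = 240; odd-index sum = 511 mod 256 = 255 → f0 ff.
Outer input = (K'⊕opad) ∥ inner = 80 4a 76 58 14 da 5c ∥ f0 ff.
Outer hash (tag): even-index sum = 613 mod 256 = 101; odd-index sum = 620 mod 256 = 108 → 65 6c.

656c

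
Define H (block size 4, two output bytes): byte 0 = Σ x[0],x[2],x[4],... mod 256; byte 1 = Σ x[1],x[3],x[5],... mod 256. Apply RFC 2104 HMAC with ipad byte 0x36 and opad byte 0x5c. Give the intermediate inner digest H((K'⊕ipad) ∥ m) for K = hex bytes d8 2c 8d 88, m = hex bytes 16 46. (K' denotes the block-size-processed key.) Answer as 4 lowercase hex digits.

bf1e

Key hex bytes d8 2c 8d 88 is exactly B = 4 bytes: K' = d8 2c 8d 88.
K' ⊕ ipad = ee 1a bb be.
Inner input = ee 1a bb be ∥ 16 46.
Inner hash: even-index sum = 447 mod 256 = 191; odd-index sum = 286 mod 256 = 30 → bf 1e.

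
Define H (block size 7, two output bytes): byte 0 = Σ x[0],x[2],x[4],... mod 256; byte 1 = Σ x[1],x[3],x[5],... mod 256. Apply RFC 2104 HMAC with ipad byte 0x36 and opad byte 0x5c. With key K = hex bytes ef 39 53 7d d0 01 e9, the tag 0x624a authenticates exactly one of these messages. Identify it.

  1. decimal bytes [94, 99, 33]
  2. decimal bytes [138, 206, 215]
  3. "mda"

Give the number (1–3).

Key hex bytes ef 39 53 7d d0 01 e9 is exactly B = 7 bytes: K' = ef 39 53 7d d0 01 e9.
K' ⊕ ipad = d9 0f 65 4b e6 37 df; K' ⊕ opad = b3 65 0f 21 8c 5d b5.
m1: inner = H(d9 0f 65 4b e6 37 df 5e 63 21) = 66 10; tag = H(b3 65 0f 21 8c 5d b5 66 10) = 1349
m2: inner = H(d9 0f 65 4b e6 37 df 8a ce d7) = d1 f2; tag = H(b3 65 0f 21 8c 5d b5 d1 f2) = f5b4
m3: inner = H(d9 0f 65 4b e6 37 df 6d 64 61) = 67 5f; tag = H(b3 65 0f 21 8c 5d b5 67 5f) = 624a ← matches

3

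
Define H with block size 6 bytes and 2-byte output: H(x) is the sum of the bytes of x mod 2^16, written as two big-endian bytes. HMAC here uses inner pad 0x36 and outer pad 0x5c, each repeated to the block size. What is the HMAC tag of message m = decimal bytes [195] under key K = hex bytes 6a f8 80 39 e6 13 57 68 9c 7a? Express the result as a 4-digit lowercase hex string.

032b

Key hex bytes 6a f8 80 39 e6 13 57 68 9c 7a is 10 bytes > B = 6, so hash it first: H(key) = 04 e9, then zero-pad to 6 bytes: K' = 04 e9 00 00 00 00.
K' ⊕ ipad = 32 df 36 36 36 36.  K' ⊕ opad = 58 b5 5c 5c 5c 5c.
Inner input = (K'⊕ipad) ∥ m = 32 df 36 36 36 36 ∥ c3.
Inner hash: sum = 50+223+54+54+54+54+195 = 684 → 02 ac.
Outer input = (K'⊕opad) ∥ inner = 58 b5 5c 5c 5c 5c ∥ 02 ac.
Outer hash (tag): sum = 88+181+92+92+92+92+2+172 = 811 → 03 2b.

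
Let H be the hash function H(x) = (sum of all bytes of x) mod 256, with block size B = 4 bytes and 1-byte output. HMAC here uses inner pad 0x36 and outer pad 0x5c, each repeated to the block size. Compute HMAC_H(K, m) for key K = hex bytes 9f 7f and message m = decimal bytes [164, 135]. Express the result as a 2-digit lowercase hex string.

27

Key hex bytes 9f 7f is 2 bytes ≤ B = 4; zero-pad to 4 bytes: K' = 9f 7f 00 00.
K' ⊕ ipad = a9 49 36 36.  K' ⊕ opad = c3 23 5c 5c.
Inner input = (K'⊕ipad) ∥ m = a9 49 36 36 ∥ a4 87.
Inner hash: sum = 169+73+54+54+164+135 = 649; mod 256 = 137 → 89.
Outer input = (K'⊕opad) ∥ inner = c3 23 5c 5c ∥ 89.
Outer hash (tag): sum = 195+35+92+92+137 = 551; mod 256 = 39 → 27.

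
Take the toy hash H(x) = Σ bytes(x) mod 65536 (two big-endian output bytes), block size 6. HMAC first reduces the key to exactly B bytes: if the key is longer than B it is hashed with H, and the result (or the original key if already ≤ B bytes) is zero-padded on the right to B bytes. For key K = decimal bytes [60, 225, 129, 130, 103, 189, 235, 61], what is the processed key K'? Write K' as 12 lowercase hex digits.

|K| = 8 > B = 6, so first hash the key.
H(K): sum = 60+225+129+130+103+189+235+61 = 1132 → 04 6c.
Zero-pad H(K) = 04 6c to 6 bytes: K' = 04 6c 00 00 00 00.

046c00000000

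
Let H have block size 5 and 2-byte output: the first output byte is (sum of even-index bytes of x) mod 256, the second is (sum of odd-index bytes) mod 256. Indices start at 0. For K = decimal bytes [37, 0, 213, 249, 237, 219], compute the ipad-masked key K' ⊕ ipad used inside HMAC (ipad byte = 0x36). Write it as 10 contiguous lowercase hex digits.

Key decimal bytes [37, 0, 213, 249, 237, 219] = 25 00 d5 f9 ed db is 6 bytes > B = 5, so hash it first: H(key) = e7 d4, then zero-pad to 5 bytes: K' = e7 d4 00 00 00.
XOR each byte with 0x36: e7⊕36=d1, d4⊕36=e2, 00⊕36=36, 00⊕36=36, 00⊕36=36.

d1e2363636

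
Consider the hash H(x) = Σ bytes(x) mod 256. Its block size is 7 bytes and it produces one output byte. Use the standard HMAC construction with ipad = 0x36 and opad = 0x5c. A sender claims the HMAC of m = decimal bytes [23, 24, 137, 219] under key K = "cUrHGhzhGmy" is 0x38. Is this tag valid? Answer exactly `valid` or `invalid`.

invalid

Key "cUrHGhzhGmy" = 63 55 72 48 47 68 7a 68 47 6d 79 is 11 bytes > B = 7, so hash it first: H(key) = 30, then zero-pad to 7 bytes: K' = 30 00 00 00 00 00 00.
K' ⊕ ipad = 06 36 36 36 36 36 36; K' ⊕ opad = 6c 5c 5c 5c 5c 5c 5c.
Inner hash: sum = 6+54+54+54+54+54+54+23+24+137+219 = 733; mod 256 = 221 → dd.
Outer hash (recomputed tag): sum = 108+92+92+92+92+92+92+221 = 881; mod 256 = 113 → 71.
Recomputed tag = 71; claimed = 38 → mismatch.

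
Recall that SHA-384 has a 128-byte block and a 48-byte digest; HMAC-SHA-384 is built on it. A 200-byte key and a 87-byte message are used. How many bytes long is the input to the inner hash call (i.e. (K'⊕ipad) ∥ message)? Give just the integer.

215

Key is 200 > 128 bytes, so it is hashed to 48 bytes then zero-padded to 128: |K'| = 128.
Inner input = (K'⊕ipad) ∥ m → 128 + 87 = 215 bytes.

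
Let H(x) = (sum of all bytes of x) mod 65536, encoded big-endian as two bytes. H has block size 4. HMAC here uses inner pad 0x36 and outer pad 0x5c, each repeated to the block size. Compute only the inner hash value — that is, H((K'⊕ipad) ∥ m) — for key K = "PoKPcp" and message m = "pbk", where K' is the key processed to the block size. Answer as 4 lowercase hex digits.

Key "PoKPcp" = 50 6f 4b 50 63 70 is 6 bytes > B = 4, so hash it first: H(key) = 02 2d, then zero-pad to 4 bytes: K' = 02 2d 00 00.
K' ⊕ ipad = 34 1b 36 36.
Inner input = 34 1b 36 36 ∥ 70 62 6b.
Inner hash: sum = 52+27+54+54+112+98+107 = 504 → 01 f8.

01f8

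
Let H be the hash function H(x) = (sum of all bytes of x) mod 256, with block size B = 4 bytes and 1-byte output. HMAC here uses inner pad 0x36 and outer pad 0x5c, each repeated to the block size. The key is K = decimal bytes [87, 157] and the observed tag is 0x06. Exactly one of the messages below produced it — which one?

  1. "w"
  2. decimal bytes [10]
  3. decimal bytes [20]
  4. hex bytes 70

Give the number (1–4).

Key decimal bytes [87, 157] = 57 9d is 2 bytes ≤ B = 4; zero-pad to 4 bytes: K' = 57 9d 00 00.
K' ⊕ ipad = 61 ab 36 36; K' ⊕ opad = 0b c1 5c 5c.
m1: inner = H(61 ab 36 36 77) = ef; tag = H(0b c1 5c 5c ef) = 73
m2: inner = H(61 ab 36 36 0a) = 82; tag = H(0b c1 5c 5c 82) = 06 ← matches
m3: inner = H(61 ab 36 36 14) = 8c; tag = H(0b c1 5c 5c 8c) = 10
m4: inner = H(61 ab 36 36 70) = e8; tag = H(0b c1 5c 5c e8) = 6c

2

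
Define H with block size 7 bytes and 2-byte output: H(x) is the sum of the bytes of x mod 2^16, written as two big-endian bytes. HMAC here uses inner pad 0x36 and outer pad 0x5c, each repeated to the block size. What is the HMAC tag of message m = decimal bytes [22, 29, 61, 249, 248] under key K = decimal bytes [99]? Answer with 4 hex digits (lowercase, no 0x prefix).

Key decimal bytes [99] = 63 is 1 byte ≤ B = 7; zero-pad to 7 bytes: K' = 63 00 00 00 00 00 00.
K' ⊕ ipad = 55 36 36 36 36 36 36.  K' ⊕ opad = 3f 5c 5c 5c 5c 5c 5c.
Inner input = (K'⊕ipad) ∥ m = 55 36 36 36 36 36 36 ∥ 16 1d 3d f9 f8.
Inner hash: sum = 85+54+54+54+54+54+54+22+29+61+249+248 = 1018 → 03 fa.
Outer input = (K'⊕opad) ∥ inner = 3f 5c 5c 5c 5c 5c 5c ∥ 03 fa.
Outer hash (tag): sum = 63+92+92+92+92+92+92+3+250 = 868 → 03 64.

0364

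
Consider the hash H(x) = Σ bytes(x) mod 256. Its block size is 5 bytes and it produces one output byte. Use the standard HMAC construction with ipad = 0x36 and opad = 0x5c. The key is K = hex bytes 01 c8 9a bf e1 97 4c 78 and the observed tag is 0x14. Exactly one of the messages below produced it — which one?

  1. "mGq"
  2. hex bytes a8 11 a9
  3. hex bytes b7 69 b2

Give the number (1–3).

2

Key hex bytes 01 c8 9a bf e1 97 4c 78 is 8 bytes > B = 5, so hash it first: H(key) = 5e, then zero-pad to 5 bytes: K' = 5e 00 00 00 00.
K' ⊕ ipad = 68 36 36 36 36; K' ⊕ opad = 02 5c 5c 5c 5c.
m1: inner = H(68 36 36 36 36 6d 47 71) = 65; tag = H(02 5c 5c 5c 5c 65) = d7
m2: inner = H(68 36 36 36 36 a8 11 a9) = a2; tag = H(02 5c 5c 5c 5c a2) = 14 ← matches
m3: inner = H(68 36 36 36 36 b7 69 b2) = 12; tag = H(02 5c 5c 5c 5c 12) = 84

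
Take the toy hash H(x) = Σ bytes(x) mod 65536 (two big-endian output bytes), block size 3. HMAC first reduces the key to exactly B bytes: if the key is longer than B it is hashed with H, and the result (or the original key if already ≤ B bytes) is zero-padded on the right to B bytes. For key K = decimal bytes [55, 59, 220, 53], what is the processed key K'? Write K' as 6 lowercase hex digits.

|K| = 4 > B = 3, so first hash the key.
H(K): sum = 55+59+220+53 = 387 → 01 83.
Zero-pad H(K) = 01 83 to 3 bytes: K' = 01 83 00.

018300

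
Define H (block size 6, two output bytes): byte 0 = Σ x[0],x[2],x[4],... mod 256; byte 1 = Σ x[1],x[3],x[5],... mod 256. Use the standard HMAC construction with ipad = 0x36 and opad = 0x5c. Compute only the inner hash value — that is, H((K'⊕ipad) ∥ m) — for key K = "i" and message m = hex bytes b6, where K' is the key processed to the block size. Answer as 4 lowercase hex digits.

81a2

Key "i" = 69 is 1 byte ≤ B = 6; zero-pad to 6 bytes: K' = 69 00 00 00 00 00.
K' ⊕ ipad = 5f 36 36 36 36 36.
Inner input = 5f 36 36 36 36 36 ∥ b6.
Inner hash: even-index sum = 385 mod 256 = 129; odd-index sum = 162 mod 256 = 162 → 81 a2.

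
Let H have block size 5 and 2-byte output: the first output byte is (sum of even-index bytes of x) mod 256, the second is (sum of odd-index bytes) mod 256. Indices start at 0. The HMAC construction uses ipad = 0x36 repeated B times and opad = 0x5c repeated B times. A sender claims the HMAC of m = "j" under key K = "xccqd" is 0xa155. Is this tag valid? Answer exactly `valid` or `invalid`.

invalid

Key "xccqd" = 78 63 63 71 64 is exactly B = 5 bytes: K' = 78 63 63 71 64.
K' ⊕ ipad = 4e 55 55 47 52; K' ⊕ opad = 24 3f 3f 2d 38.
Inner hash: even-index sum = 245 mod 256 = 245; odd-index sum = 262 mod 256 = 6 → f5 06.
Outer hash (recomputed tag): even-index sum = 161 mod 256 = 161; odd-index sum = 353 mod 256 = 97 → a1 61.
Recomputed tag = a161; claimed = a155 → mismatch.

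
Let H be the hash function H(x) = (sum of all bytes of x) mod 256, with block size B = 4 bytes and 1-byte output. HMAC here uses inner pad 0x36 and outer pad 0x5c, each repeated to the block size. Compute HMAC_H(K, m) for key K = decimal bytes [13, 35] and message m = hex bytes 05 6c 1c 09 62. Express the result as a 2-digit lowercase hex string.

Key decimal bytes [13, 35] = 0d 23 is 2 bytes ≤ B = 4; zero-pad to 4 bytes: K' = 0d 23 00 00.
K' ⊕ ipad = 3b 15 36 36.  K' ⊕ opad = 51 7f 5c 5c.
Inner input = (K'⊕ipad) ∥ m = 3b 15 36 36 ∥ 05 6c 1c 09 62.
Inner hash: sum = 59+21+54+54+5+108+28+9+98 = 436; mod 256 = 180 → b4.
Outer input = (K'⊕opad) ∥ inner = 51 7f 5c 5c ∥ b4.
Outer hash (tag): sum = 81+127+92+92+180 = 572; mod 256 = 60 → 3c.

3c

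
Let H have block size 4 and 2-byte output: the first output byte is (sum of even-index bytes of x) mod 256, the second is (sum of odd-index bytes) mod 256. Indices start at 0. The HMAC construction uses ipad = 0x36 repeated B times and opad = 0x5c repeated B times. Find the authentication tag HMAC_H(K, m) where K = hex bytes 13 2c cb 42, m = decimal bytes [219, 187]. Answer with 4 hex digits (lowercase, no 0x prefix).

e3d7

Key hex bytes 13 2c cb 42 is exactly B = 4 bytes: K' = 13 2c cb 42.
K' ⊕ ipad = 25 1a fd 74.  K' ⊕ opad = 4f 70 97 1e.
Inner input = (K'⊕ipad) ∥ m = 25 1a fd 74 ∥ db bb.
Inner hash: even-index sum = 509 mod 256 = 253; odd-index sum = 329 mod 256 = 73 → fd 49.
Outer input = (K'⊕opad) ∥ inner = 4f 70 97 1e ∥ fd 49.
Outer hash (tag): even-index sum = 483 mod 256 = 227; odd-index sum = 215 mod 256 = 215 → e3 d7.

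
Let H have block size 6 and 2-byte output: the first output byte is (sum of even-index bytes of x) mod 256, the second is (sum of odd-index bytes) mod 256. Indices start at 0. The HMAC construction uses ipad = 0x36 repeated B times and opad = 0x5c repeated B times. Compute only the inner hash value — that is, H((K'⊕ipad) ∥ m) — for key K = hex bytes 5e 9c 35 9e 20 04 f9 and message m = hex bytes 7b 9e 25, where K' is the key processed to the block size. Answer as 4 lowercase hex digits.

a612

Key hex bytes 5e 9c 35 9e 20 04 f9 is 7 bytes > B = 6, so hash it first: H(key) = ac 3e, then zero-pad to 6 bytes: K' = ac 3e 00 00 00 00.
K' ⊕ ipad = 9a 08 36 36 36 36.
Inner input = 9a 08 36 36 36 36 ∥ 7b 9e 25.
Inner hash: even-index sum = 422 mod 256 = 166; odd-index sum = 274 mod 256 = 18 → a6 12.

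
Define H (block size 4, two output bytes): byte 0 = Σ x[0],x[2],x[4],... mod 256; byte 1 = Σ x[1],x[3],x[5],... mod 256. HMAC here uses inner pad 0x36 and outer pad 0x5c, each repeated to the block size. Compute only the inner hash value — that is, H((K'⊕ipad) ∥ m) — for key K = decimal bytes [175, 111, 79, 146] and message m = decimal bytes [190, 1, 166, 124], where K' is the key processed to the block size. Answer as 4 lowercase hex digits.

Key decimal bytes [175, 111, 79, 146] = af 6f 4f 92 is exactly B = 4 bytes: K' = af 6f 4f 92.
K' ⊕ ipad = 99 59 79 a4.
Inner input = 99 59 79 a4 ∥ be 01 a6 7c.
Inner hash: even-index sum = 630 mod 256 = 118; odd-index sum = 378 mod 256 = 122 → 76 7a.

767a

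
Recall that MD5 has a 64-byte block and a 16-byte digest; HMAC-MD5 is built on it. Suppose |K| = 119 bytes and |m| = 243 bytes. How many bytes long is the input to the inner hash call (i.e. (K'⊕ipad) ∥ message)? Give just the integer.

Key is 119 > 64 bytes, so it is hashed to 16 bytes then zero-padded to 64: |K'| = 64.
Inner input = (K'⊕ipad) ∥ m → 64 + 243 = 307 bytes.

307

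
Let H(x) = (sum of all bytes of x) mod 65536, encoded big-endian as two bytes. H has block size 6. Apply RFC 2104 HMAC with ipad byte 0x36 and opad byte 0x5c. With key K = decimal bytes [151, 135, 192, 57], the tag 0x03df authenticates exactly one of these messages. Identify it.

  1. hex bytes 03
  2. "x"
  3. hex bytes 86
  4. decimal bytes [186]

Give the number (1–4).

Key decimal bytes [151, 135, 192, 57] = 97 87 c0 39 is 4 bytes ≤ B = 6; zero-pad to 6 bytes: K' = 97 87 c0 39 00 00.
K' ⊕ ipad = a1 b1 f6 0f 36 36; K' ⊕ opad = cb db 9c 65 5c 5c.
m1: inner = H(a1 b1 f6 0f 36 36 03) = 02 c6; tag = H(cb db 9c 65 5c 5c 02 c6) = 0427
m2: inner = H(a1 b1 f6 0f 36 36 78) = 03 3b; tag = H(cb db 9c 65 5c 5c 03 3b) = 039d
m3: inner = H(a1 b1 f6 0f 36 36 86) = 03 49; tag = H(cb db 9c 65 5c 5c 03 49) = 03ab
m4: inner = H(a1 b1 f6 0f 36 36 ba) = 03 7d; tag = H(cb db 9c 65 5c 5c 03 7d) = 03df ← matches

4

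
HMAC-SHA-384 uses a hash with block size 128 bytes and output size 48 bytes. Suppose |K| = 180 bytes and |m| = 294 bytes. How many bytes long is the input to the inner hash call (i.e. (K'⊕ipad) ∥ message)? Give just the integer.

422

Key is 180 > 128 bytes, so it is hashed to 48 bytes then zero-padded to 128: |K'| = 128.
Inner input = (K'⊕ipad) ∥ m → 128 + 294 = 422 bytes.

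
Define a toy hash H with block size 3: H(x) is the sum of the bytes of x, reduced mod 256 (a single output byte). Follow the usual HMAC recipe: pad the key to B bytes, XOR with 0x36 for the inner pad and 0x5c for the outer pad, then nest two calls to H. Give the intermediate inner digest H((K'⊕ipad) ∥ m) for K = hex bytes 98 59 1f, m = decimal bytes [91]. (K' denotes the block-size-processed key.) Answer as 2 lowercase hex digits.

a1

Key hex bytes 98 59 1f is exactly B = 3 bytes: K' = 98 59 1f.
K' ⊕ ipad = ae 6f 29.
Inner input = ae 6f 29 ∥ 5b.
Inner hash: sum = 174+111+41+91 = 417; mod 256 = 161 → a1.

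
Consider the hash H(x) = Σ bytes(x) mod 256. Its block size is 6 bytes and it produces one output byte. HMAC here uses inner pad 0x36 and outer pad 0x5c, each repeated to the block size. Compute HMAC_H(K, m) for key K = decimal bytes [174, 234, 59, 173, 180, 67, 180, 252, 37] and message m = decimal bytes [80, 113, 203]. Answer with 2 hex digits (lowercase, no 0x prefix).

Key decimal bytes [174, 234, 59, 173, 180, 67, 180, 252, 37] = ae ea 3b ad b4 43 b4 fc 25 is 9 bytes > B = 6, so hash it first: H(key) = 4c, then zero-pad to 6 bytes: K' = 4c 00 00 00 00 00.
K' ⊕ ipad = 7a 36 36 36 36 36.  K' ⊕ opad = 10 5c 5c 5c 5c 5c.
Inner input = (K'⊕ipad) ∥ m = 7a 36 36 36 36 36 ∥ 50 71 cb.
Inner hash: sum = 122+54+54+54+54+54+80+113+203 = 788; mod 256 = 20 → 14.
Outer input = (K'⊕opad) ∥ inner = 10 5c 5c 5c 5c 5c ∥ 14.
Outer hash (tag): sum = 16+92+92+92+92+92+20 = 496; mod 256 = 240 → f0.

f0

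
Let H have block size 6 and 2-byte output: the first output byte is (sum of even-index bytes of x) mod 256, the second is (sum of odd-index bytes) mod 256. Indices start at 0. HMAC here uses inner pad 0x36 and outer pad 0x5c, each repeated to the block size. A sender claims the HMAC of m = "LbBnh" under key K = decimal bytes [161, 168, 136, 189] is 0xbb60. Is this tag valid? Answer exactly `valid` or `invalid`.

Key decimal bytes [161, 168, 136, 189] = a1 a8 88 bd is 4 bytes ≤ B = 6; zero-pad to 6 bytes: K' = a1 a8 88 bd 00 00.
K' ⊕ ipad = 97 9e be 8b 36 36; K' ⊕ opad = fd f4 d4 e1 5c 5c.
Inner hash: even-index sum = 641 mod 256 = 129; odd-index sum = 559 mod 256 = 47 → 81 2f.
Outer hash (recomputed tag): even-index sum = 686 mod 256 = 174; odd-index sum = 608 mod 256 = 96 → ae 60.
Recomputed tag = ae60; claimed = bb60 → mismatch.

invalid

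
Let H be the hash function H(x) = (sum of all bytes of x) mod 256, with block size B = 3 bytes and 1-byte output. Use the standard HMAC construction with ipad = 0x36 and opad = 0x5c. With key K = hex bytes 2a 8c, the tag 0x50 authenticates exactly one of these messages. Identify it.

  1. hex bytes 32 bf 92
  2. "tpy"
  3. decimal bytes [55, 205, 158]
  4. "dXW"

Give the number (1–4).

3

Key hex bytes 2a 8c is 2 bytes ≤ B = 3; zero-pad to 3 bytes: K' = 2a 8c 00.
K' ⊕ ipad = 1c ba 36; K' ⊕ opad = 76 d0 5c.
m1: inner = H(1c ba 36 32 bf 92) = 8f; tag = H(76 d0 5c 8f) = 31
m2: inner = H(1c ba 36 74 70 79) = 69; tag = H(76 d0 5c 69) = 0b
m3: inner = H(1c ba 36 37 cd 9e) = ae; tag = H(76 d0 5c ae) = 50 ← matches
m4: inner = H(1c ba 36 64 58 57) = 1f; tag = H(76 d0 5c 1f) = c1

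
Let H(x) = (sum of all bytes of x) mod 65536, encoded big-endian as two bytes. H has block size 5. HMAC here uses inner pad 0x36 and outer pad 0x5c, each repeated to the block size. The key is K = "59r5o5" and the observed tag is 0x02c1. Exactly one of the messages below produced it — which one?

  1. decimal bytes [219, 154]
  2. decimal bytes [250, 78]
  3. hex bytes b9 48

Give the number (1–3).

3

Key "59r5o5" = 35 39 72 35 6f 35 is 6 bytes > B = 5, so hash it first: H(key) = 01 b9, then zero-pad to 5 bytes: K' = 01 b9 00 00 00.
K' ⊕ ipad = 37 8f 36 36 36; K' ⊕ opad = 5d e5 5c 5c 5c.
m1: inner = H(37 8f 36 36 36 db 9a) = 02 dd; tag = H(5d e5 5c 5c 5c 02 dd) = 0335
m2: inner = H(37 8f 36 36 36 fa 4e) = 02 b0; tag = H(5d e5 5c 5c 5c 02 b0) = 0308
m3: inner = H(37 8f 36 36 36 b9 48) = 02 69; tag = H(5d e5 5c 5c 5c 02 69) = 02c1 ← matches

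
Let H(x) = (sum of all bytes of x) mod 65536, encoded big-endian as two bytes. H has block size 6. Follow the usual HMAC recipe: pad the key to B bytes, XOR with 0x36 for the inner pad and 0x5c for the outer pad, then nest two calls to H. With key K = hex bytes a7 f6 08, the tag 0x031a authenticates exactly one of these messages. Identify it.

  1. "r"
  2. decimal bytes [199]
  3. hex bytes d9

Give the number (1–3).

Key hex bytes a7 f6 08 is 3 bytes ≤ B = 6; zero-pad to 6 bytes: K' = a7 f6 08 00 00 00.
K' ⊕ ipad = 91 c0 3e 36 36 36; K' ⊕ opad = fb aa 54 5c 5c 5c.
m1: inner = H(91 c0 3e 36 36 36 72) = 02 a3; tag = H(fb aa 54 5c 5c 5c 02 a3) = 03b2
m2: inner = H(91 c0 3e 36 36 36 c7) = 02 f8; tag = H(fb aa 54 5c 5c 5c 02 f8) = 0407
m3: inner = H(91 c0 3e 36 36 36 d9) = 03 0a; tag = H(fb aa 54 5c 5c 5c 03 0a) = 031a ← matches

3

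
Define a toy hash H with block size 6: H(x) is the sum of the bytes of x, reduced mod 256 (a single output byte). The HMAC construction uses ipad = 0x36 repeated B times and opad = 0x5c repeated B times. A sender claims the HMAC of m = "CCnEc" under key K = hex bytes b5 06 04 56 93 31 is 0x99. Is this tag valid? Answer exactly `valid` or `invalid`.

Key hex bytes b5 06 04 56 93 31 is exactly B = 6 bytes: K' = b5 06 04 56 93 31.
K' ⊕ ipad = 83 30 32 60 a5 07; K' ⊕ opad = e9 5a 58 0a cf 6d.
Inner hash: sum = 131+48+50+96+165+7+67+67+110+69+99 = 909; mod 256 = 141 → 8d.
Outer hash (recomputed tag): sum = 233+90+88+10+207+109+141 = 878; mod 256 = 110 → 6e.
Recomputed tag = 6e; claimed = 99 → mismatch.

invalid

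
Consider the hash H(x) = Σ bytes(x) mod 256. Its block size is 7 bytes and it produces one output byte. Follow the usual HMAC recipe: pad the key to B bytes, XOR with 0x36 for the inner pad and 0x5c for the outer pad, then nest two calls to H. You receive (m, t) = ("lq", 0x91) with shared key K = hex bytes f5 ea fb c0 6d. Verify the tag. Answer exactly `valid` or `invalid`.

Key hex bytes f5 ea fb c0 6d is 5 bytes ≤ B = 7; zero-pad to 7 bytes: K' = f5 ea fb c0 6d 00 00.
K' ⊕ ipad = c3 dc cd f6 5b 36 36; K' ⊕ opad = a9 b6 a7 9c 31 5c 5c.
Inner hash: sum = 195+220+205+246+91+54+54+108+113 = 1286; mod 256 = 6 → 06.
Outer hash (recomputed tag): sum = 169+182+167+156+49+92+92+6 = 913; mod 256 = 145 → 91.
Recomputed tag = 91; claimed = 91 → match.

valid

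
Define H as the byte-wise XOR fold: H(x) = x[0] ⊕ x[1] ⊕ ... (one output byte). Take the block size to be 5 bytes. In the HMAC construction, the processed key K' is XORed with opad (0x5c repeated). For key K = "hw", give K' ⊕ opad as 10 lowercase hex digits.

342b5c5c5c

Key "hw" = 68 77 is 2 bytes ≤ B = 5; zero-pad to 5 bytes: K' = 68 77 00 00 00.
XOR each byte with 0x5c: 68⊕5c=34, 77⊕5c=2b, 00⊕5c=5c, 00⊕5c=5c, 00⊕5c=5c.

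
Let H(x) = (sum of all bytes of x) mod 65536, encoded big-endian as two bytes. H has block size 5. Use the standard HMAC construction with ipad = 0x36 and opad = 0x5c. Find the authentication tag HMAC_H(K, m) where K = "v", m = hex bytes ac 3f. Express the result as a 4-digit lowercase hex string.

Key "v" = 76 is 1 byte ≤ B = 5; zero-pad to 5 bytes: K' = 76 00 00 00 00.
K' ⊕ ipad = 40 36 36 36 36.  K' ⊕ opad = 2a 5c 5c 5c 5c.
Inner input = (K'⊕ipad) ∥ m = 40 36 36 36 36 ∥ ac 3f.
Inner hash: sum = 64+54+54+54+54+172+63 = 515 → 02 03.
Outer input = (K'⊕opad) ∥ inner = 2a 5c 5c 5c 5c ∥ 02 03.
Outer hash (tag): sum = 42+92+92+92+92+2+3 = 415 → 01 9f.

019f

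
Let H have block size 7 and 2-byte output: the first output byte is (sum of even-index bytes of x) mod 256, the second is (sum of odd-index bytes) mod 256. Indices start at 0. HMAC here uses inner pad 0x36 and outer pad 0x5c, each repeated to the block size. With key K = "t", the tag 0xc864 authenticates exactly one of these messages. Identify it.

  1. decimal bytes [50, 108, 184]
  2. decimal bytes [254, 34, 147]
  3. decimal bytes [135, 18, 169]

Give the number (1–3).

Key "t" = 74 is 1 byte ≤ B = 7; zero-pad to 7 bytes: K' = 74 00 00 00 00 00 00.
K' ⊕ ipad = 42 36 36 36 36 36 36; K' ⊕ opad = 28 5c 5c 5c 5c 5c 5c.
m1: inner = H(42 36 36 36 36 36 36 32 6c b8) = 50 8c; tag = H(28 5c 5c 5c 5c 5c 5c 50 8c) = c864 ← matches
m2: inner = H(42 36 36 36 36 36 36 fe 22 93) = 06 33; tag = H(28 5c 5c 5c 5c 5c 5c 06 33) = 6f1a
m3: inner = H(42 36 36 36 36 36 36 87 12 a9) = f6 d2; tag = H(28 5c 5c 5c 5c 5c 5c f6 d2) = 0e0a

1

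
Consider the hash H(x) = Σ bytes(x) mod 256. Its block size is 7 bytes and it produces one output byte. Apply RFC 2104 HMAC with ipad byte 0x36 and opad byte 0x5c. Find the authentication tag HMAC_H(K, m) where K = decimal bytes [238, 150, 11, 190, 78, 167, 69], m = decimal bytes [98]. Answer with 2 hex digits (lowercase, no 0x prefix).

f6

Key decimal bytes [238, 150, 11, 190, 78, 167, 69] = ee 96 0b be 4e a7 45 is exactly B = 7 bytes: K' = ee 96 0b be 4e a7 45.
K' ⊕ ipad = d8 a0 3d 88 78 91 73.  K' ⊕ opad = b2 ca 57 e2 12 fb 19.
Inner input = (K'⊕ipad) ∥ m = d8 a0 3d 88 78 91 73 ∥ 62.
Inner hash: sum = 216+160+61+136+120+145+115+98 = 1051; mod 256 = 27 → 1b.
Outer input = (K'⊕opad) ∥ inner = b2 ca 57 e2 12 fb 19 ∥ 1b.
Outer hash (tag): sum = 178+202+87+226+18+251+25+27 = 1014; mod 256 = 246 → f6.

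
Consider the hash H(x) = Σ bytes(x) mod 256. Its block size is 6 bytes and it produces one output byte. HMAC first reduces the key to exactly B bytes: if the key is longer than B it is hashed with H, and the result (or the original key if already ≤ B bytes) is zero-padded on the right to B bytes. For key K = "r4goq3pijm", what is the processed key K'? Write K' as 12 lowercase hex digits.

d00000000000

|K| = 10 > B = 6, so first hash the key.
H(K): sum = 114+52+103+111+113+51+112+105+106+109 = 976; mod 256 = 208 → d0.
Zero-pad H(K) = d0 to 6 bytes: K' = d0 00 00 00 00 00.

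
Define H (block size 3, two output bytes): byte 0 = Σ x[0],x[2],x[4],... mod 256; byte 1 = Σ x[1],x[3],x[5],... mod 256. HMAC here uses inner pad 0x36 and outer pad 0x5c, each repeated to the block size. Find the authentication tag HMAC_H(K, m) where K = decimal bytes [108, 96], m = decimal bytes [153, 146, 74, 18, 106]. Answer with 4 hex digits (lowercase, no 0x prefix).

Key decimal bytes [108, 96] = 6c 60 is 2 bytes ≤ B = 3; zero-pad to 3 bytes: K' = 6c 60 00.
K' ⊕ ipad = 5a 56 36.  K' ⊕ opad = 30 3c 5c.
Inner input = (K'⊕ipad) ∥ m = 5a 56 36 ∥ 99 92 4a 12 6a.
Inner hash: even-index sum = 308 mod 256 = 52; odd-index sum = 419 mod 256 = 163 → 34 a3.
Outer input = (K'⊕opad) ∥ inner = 30 3c 5c ∥ 34 a3.
Outer hash (tag): even-index sum = 303 mod 256 = 47; odd-index sum = 112 mod 256 = 112 → 2f 70.

2f70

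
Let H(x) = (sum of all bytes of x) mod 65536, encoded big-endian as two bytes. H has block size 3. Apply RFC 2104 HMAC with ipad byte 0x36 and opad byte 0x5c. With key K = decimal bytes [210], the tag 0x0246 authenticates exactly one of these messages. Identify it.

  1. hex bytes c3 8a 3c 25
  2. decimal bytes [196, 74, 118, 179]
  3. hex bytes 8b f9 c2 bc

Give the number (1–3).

1

Key decimal bytes [210] = d2 is 1 byte ≤ B = 3; zero-pad to 3 bytes: K' = d2 00 00.
K' ⊕ ipad = e4 36 36; K' ⊕ opad = 8e 5c 5c.
m1: inner = H(e4 36 36 c3 8a 3c 25) = 02 fe; tag = H(8e 5c 5c 02 fe) = 0246 ← matches
m2: inner = H(e4 36 36 c4 4a 76 b3) = 03 87; tag = H(8e 5c 5c 03 87) = 01d0
m3: inner = H(e4 36 36 8b f9 c2 bc) = 04 52; tag = H(8e 5c 5c 04 52) = 019c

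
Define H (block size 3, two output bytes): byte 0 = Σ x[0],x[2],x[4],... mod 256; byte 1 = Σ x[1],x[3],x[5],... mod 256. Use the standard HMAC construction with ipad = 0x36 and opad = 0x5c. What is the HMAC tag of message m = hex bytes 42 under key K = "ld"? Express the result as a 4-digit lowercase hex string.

20c8

Key "ld" = 6c 64 is 2 bytes ≤ B = 3; zero-pad to 3 bytes: K' = 6c 64 00.
K' ⊕ ipad = 5a 52 36.  K' ⊕ opad = 30 38 5c.
Inner input = (K'⊕ipad) ∥ m = 5a 52 36 ∥ 42.
Inner hash: even-index sum = 144 mod 256 = 144; odd-index sum = 148 mod 256 = 148 → 90 94.
Outer input = (K'⊕opad) ∥ inner = 30 38 5c ∥ 90 94.
Outer hash (tag): even-index sum = 288 mod 256 = 32; odd-index sum = 200 mod 256 = 200 → 20 c8.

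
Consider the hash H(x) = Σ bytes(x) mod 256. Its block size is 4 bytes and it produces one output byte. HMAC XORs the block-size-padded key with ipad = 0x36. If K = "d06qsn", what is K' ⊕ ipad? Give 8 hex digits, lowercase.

2a363636

Key "d06qsn" = 64 30 36 71 73 6e is 6 bytes > B = 4, so hash it first: H(key) = 1c, then zero-pad to 4 bytes: K' = 1c 00 00 00.
XOR each byte with 0x36: 1c⊕36=2a, 00⊕36=36, 00⊕36=36, 00⊕36=36.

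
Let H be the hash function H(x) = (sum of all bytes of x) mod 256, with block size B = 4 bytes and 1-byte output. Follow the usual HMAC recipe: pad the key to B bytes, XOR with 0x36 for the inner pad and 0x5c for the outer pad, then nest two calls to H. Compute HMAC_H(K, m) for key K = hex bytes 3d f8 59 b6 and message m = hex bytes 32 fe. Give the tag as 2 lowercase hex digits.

Key hex bytes 3d f8 59 b6 is exactly B = 4 bytes: K' = 3d f8 59 b6.
K' ⊕ ipad = 0b ce 6f 80.  K' ⊕ opad = 61 a4 05 ea.
Inner input = (K'⊕ipad) ∥ m = 0b ce 6f 80 ∥ 32 fe.
Inner hash: sum = 11+206+111+128+50+254 = 760; mod 256 = 248 → f8.
Outer input = (K'⊕opad) ∥ inner = 61 a4 05 ea ∥ f8.
Outer hash (tag): sum = 97+164+5+234+248 = 748; mod 256 = 236 → ec.

ec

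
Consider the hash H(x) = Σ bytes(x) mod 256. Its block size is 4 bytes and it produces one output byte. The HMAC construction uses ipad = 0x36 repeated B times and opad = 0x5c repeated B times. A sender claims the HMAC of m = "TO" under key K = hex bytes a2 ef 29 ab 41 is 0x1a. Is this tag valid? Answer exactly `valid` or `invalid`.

invalid

Key hex bytes a2 ef 29 ab 41 is 5 bytes > B = 4, so hash it first: H(key) = a6, then zero-pad to 4 bytes: K' = a6 00 00 00.
K' ⊕ ipad = 90 36 36 36; K' ⊕ opad = fa 5c 5c 5c.
Inner hash: sum = 144+54+54+54+84+79 = 469; mod 256 = 213 → d5.
Outer hash (recomputed tag): sum = 250+92+92+92+213 = 739; mod 256 = 227 → e3.
Recomputed tag = e3; claimed = 1a → mismatch.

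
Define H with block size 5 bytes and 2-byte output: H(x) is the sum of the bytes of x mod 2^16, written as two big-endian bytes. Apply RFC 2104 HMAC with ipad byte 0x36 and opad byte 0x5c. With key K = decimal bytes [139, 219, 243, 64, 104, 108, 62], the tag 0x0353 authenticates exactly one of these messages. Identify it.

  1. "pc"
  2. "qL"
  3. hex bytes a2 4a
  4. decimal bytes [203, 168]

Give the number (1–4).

Key decimal bytes [139, 219, 243, 64, 104, 108, 62] = 8b db f3 40 68 6c 3e is 7 bytes > B = 5, so hash it first: H(key) = 03 ab, then zero-pad to 5 bytes: K' = 03 ab 00 00 00.
K' ⊕ ipad = 35 9d 36 36 36; K' ⊕ opad = 5f f7 5c 5c 5c.
m1: inner = H(35 9d 36 36 36 70 63) = 02 47; tag = H(5f f7 5c 5c 5c 02 47) = 02b3
m2: inner = H(35 9d 36 36 36 71 4c) = 02 31; tag = H(5f f7 5c 5c 5c 02 31) = 029d
m3: inner = H(35 9d 36 36 36 a2 4a) = 02 60; tag = H(5f f7 5c 5c 5c 02 60) = 02cc
m4: inner = H(35 9d 36 36 36 cb a8) = 02 e7; tag = H(5f f7 5c 5c 5c 02 e7) = 0353 ← matches

4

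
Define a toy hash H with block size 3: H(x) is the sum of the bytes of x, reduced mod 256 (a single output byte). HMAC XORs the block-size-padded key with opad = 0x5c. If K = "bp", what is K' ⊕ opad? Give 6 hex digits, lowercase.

3e2c5c

Key "bp" = 62 70 is 2 bytes ≤ B = 3; zero-pad to 3 bytes: K' = 62 70 00.
XOR each byte with 0x5c: 62⊕5c=3e, 70⊕5c=2c, 00⊕5c=5c.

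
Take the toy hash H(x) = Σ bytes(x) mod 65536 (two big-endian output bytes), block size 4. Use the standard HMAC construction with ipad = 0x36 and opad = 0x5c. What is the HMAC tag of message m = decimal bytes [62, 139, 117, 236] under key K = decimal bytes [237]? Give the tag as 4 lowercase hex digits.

026f

Key decimal bytes [237] = ed is 1 byte ≤ B = 4; zero-pad to 4 bytes: K' = ed 00 00 00.
K' ⊕ ipad = db 36 36 36.  K' ⊕ opad = b1 5c 5c 5c.
Inner input = (K'⊕ipad) ∥ m = db 36 36 36 ∥ 3e 8b 75 ec.
Inner hash: sum = 219+54+54+54+62+139+117+236 = 935 → 03 a7.
Outer input = (K'⊕opad) ∥ inner = b1 5c 5c 5c ∥ 03 a7.
Outer hash (tag): sum = 177+92+92+92+3+167 = 623 → 02 6f.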